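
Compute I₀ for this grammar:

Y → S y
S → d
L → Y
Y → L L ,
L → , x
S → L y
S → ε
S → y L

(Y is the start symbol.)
First, augment the grammar with Y' → Y
I₀ = CLOSURE({ [Y' → . Y] }):
  [Y' → . Y] has the dot before Y: add [Y → . S y], [Y → . L L ,]
  [Y → . S y] has the dot before S: add [S → . d], [S → . L y], [S → .], [S → . y L]
  [Y → . L L ,] has the dot before L: add [L → . Y], [L → . , x]
No further items can be added.

I₀ = { [L → . , x], [L → . Y], [S → . L y], [S → . d], [S → . y L], [S → .], [Y → . L L ,], [Y → . S y], [Y' → . Y] }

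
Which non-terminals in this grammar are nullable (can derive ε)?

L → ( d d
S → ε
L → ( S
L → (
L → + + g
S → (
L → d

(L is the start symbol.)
ε-productions: S → ε
So S is immediately nullable.
No further non-terminal can be added: every production for the remaining non-terminals contains a terminal or a non-nullable non-terminal.
Nullable = { 'S' }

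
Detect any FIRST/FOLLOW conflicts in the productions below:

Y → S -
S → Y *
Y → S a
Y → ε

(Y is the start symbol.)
Yes. Y → S '-' with FOLLOW(Y) on { '*' }; Y → S a with FOLLOW(Y) on { '*' }

Nullable non-terminals: Y.
FIRST sets used below: FIRST(S) = { '*' }

Y: nullable alternative(s) Y → ε; FOLLOW(Y) = { $, '*' }
  Y → S -: FIRST \ {ε} = { '*' } — overlaps FOLLOW(Y) on { '*' }: CONFLICT
  Y → S a: FIRST \ {ε} = { '*' } — overlaps FOLLOW(Y) on { '*' }: CONFLICT
  Y → ε: FIRST \ {ε} = { } — this is the only nullable alternative, skip

S has no nullable alternative, so no FIRST/FOLLOW check is needed there.

So the grammar has 2 FIRST/FOLLOW conflicts (marked CONFLICT above).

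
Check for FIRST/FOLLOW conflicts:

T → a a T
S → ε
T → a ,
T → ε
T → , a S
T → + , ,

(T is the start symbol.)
No FIRST/FOLLOW conflicts.

Nullable non-terminals: S, T.
S has a nullable alternative but only one production, so nothing to check.

T: nullable alternative(s) T → ε; FOLLOW(T) = { $ }
  T → a a T: FIRST \ {ε} = { 'a' } — disjoint from FOLLOW(T)
  T → a ,: FIRST \ {ε} = { 'a' } — disjoint from FOLLOW(T)
  T → ε: FIRST \ {ε} = { } — this is the only nullable alternative, skip
  T → , a S: FIRST \ {ε} = { ',' } — disjoint from FOLLOW(T)
  T → + , ,: FIRST \ {ε} = { '+' } — disjoint from FOLLOW(T)

No FIRST/FOLLOW conflicts found.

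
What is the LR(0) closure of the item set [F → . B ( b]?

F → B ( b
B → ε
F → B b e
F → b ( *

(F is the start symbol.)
{ [B → .], [F → . B ( b] }

To compute CLOSURE, for each item [A → α.Bβ] where B is a non-terminal, add [B → .γ] for all productions B → γ; repeat for the newly added items until nothing changes.

Start with: [F → . B ( b]
  [F → . B ( b] has the dot before B: add [B → .]
No further items can be added.

CLOSURE = { [B → .], [F → . B ( b] }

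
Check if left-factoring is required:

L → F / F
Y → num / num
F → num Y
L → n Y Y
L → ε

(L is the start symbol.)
Left-factoring is needed when two productions for the same non-terminal
share a common prefix on the right-hand side.

Productions for L:
  L → F / F
  L → n Y Y
  L → ε

No common prefixes found.

Answer: No, left-factoring is not needed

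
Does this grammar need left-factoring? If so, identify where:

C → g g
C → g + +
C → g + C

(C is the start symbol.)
Yes, C has productions with common prefix 'g'

Left-factoring is needed when two productions for the same non-terminal
share a common prefix on the right-hand side.

Productions for C:
  C → g g
  C → g + +
  C → g + C

Found common prefix 'g' in productions for C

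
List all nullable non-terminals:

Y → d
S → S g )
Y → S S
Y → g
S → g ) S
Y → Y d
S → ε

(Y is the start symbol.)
{ 'S', 'Y' }

A non-terminal is nullable if it can derive ε (the empty string): either it has an ε-production, or it has a production whose right-hand side consists entirely of nullable non-terminals.

ε-productions: S → ε
So S is immediately nullable.
Y → S S: every symbol on the right is nullable, so Y is nullable too.
Every non-terminal is now nullable.
Nullable = { 'S', 'Y' }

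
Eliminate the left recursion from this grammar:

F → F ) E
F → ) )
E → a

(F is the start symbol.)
F → ) ) F'
F' → ) E F'
F' → ε
E → a

F is directly left-recursive. The standard transformation for
  A → A α₁ | ... | A α_m | β₁ | ... | β_n
is
  A  → β₁ A' | ... | β_n A'
  A' → α₁ A' | ... | α_m A' | ε

F → ) ) becomes F → ) ) F'
F → F ) E becomes F' → ) E F'
Add F' → ε

Productions for other non-terminals are unchanged:
  E → a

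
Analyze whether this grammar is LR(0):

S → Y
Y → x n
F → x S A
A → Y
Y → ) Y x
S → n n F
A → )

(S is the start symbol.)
No. Shift-reduce conflict between [A → ) .] and [Y → . ) Y x]

Augment with S' → S and build the canonical LR(0) collection (I0 = CLOSURE({[S' → . S]}), then GOTO on every symbol after a dot until no new states appear). It has 16 states:
  I0: { [S → . Y], [S → . n n F], [S' → . S], [Y → . ) Y x], [Y → . x n] }  — shift
  I1: { [Y → ) . Y x], [Y → . ) Y x], [Y → . x n] }  — shift
  I2: { [S' → S .] }  — accept
  I3: { [S → Y .] }  — reduce
  I4: { [S → n . n F] }  — shift
  I5: { [Y → x . n] }  — shift
  I6: { [Y → x n .] }  — reduce
  I7: { [F → . x S A], [S → n n . F] }  — shift
  I8: { [S → n n F .] }  — reduce
  I9: { [F → x . S A], [S → . Y], [S → . n n F], [Y → . ) Y x], [Y → . x n] }  — shift
  I10: { [A → . )], [A → . Y], [F → x S . A], [Y → . ) Y x], [Y → . x n] }  — shift
  I11: { [A → ) .], [Y → ) . Y x], [Y → . ) Y x], [Y → . x n] }  — shift, reduce
  I12: { [F → x S A .] }  — reduce
  I13: { [A → Y .] }  — reduce
  I14: { [Y → ) Y . x] }  — shift
  I15: { [Y → ) Y x .] }  — reduce

Conflict in state I11:
  Shift-reduce conflict between [A → ) .] and [Y → . ) Y x]
So the grammar is NOT LR(0).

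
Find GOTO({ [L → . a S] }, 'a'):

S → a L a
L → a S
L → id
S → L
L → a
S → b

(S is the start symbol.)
{ [L → . a S], [L → . a], [L → . id], [L → a . S], [S → . L], [S → . a L a], [S → . b] }

GOTO(I, 'a') = CLOSURE({ [A → αX.β] : [A → α.Xβ] ∈ I, X = 'a' })

Items with dot before 'a', with the dot advanced:
  [L → . a S] → [L → a . S]
Closure of the advanced items:
  [L → a . S] has the dot before S: add [S → . a L a], [S → . L], [S → . b]
  [S → . L] has the dot before L: add [L → . a S], [L → . id], [L → . a]

GOTO = { [L → . a S], [L → . a], [L → . id], [L → a . S], [S → . L], [S → . a L a], [S → . b] }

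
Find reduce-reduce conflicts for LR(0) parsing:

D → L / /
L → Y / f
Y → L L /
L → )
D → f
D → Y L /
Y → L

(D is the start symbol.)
A reduce-reduce conflict occurs when an LR(0) state has two complete items [A → α .] and [B → β .] — both call for a reduction, and with no lookahead the parser cannot choose between them.

Augment with D' → D and build the canonical LR(0) collection (I0 = CLOSURE({[D' → . D]}), then GOTO on every symbol after a dot until no new states appear). It has 15 states:
  I0: { [D → . L / /], [D → . Y L /], [D → . f], [D' → . D], [L → . )], [L → . Y / f], [Y → . L L /], [Y → . L] }  — shift
  I1: { [L → ) .] }  — reduce
  I2: { [D' → D .] }  — accept
  I3: { [D → L . / /], [L → . )], [L → . Y / f], [Y → . L L /], [Y → . L], [Y → L . L /], [Y → L .] }  — shift, reduce
  I4: { [D → Y . L /], [L → . )], [L → . Y / f], [L → Y . / f], [Y → . L L /], [Y → . L] }  — shift
  I5: { [D → f .] }  — reduce
  I6: { [L → Y / . f] }  — shift
  I7: { [D → Y L . /], [L → . )], [L → . Y / f], [Y → . L L /], [Y → . L], [Y → L . L /], [Y → L .] }  — shift, reduce
  I8: { [L → Y . / f] }  — shift
  I9: { [D → Y L / .] }  — reduce
  I10: { [L → . )], [L → . Y / f], [Y → . L L /], [Y → . L], [Y → L . L /], [Y → L .], [Y → L L . /] }  — shift, reduce
  I11: { [Y → L L / .] }  — reduce
  I12: { [L → Y / f .] }  — reduce
  I13: { [D → L / . /] }  — shift
  I14: { [D → L / / .] }  — reduce

No state contains more than one complete item.

Answer: No reduce-reduce conflicts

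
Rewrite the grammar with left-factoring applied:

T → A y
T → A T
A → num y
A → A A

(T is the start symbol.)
T → A T'
T' → y
T' → T
A → num y
A → A A

Left-factoring transforms A → αβ₁ | αβ₂ into A → αA' and A' → β₁ | β₂
(α is the longest common prefix among the alternatives). Repeat until
no nonterminal has two alternatives with a common prefix.

Round 1: T has alternatives sharing prefix 'A'. Introduce T': T → A T'
  Add: T' → y
  Add: T' → T

No remaining common prefixes — done.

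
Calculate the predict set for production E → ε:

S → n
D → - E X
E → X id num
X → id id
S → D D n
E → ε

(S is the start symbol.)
{ 'id' }

PREDICT(E → ε) = (FIRST(RHS) \ {ε}) ∪ (FOLLOW(E) if ε ∈ FIRST(RHS), i.e. RHS ⇒* ε)
The right-hand side is ε (FIRST(ε) = { ε }), so the predict set is FOLLOW(E) = { 'id' }
PREDICT(E → ε) = { 'id' }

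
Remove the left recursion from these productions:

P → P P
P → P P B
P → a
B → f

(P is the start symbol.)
P is directly left-recursive. The standard transformation for
  A → A α₁ | ... | A α_m | β₁ | ... | β_n
is
  A  → β₁ A' | ... | β_n A'
  A' → α₁ A' | ... | α_m A' | ε

P → a becomes P → a P'
P → P P becomes P' → P P'
P → P P B becomes P' → P B P'
Add P' → ε

Productions for other non-terminals are unchanged:
  B → f

Resulting grammar:
P → a P'
P' → P P'
P' → P B P'
P' → ε
B → f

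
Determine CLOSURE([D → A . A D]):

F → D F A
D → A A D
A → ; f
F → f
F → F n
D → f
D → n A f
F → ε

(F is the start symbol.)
To compute CLOSURE, for each item [A → α.Bβ] where B is a non-terminal, add [B → .γ] for all productions B → γ; repeat for the newly added items until nothing changes.

Start with: [D → A . A D]
  [D → A . A D] has the dot before A: add [A → . ; f]
No further items can be added.

CLOSURE = { [A → . ; f], [D → A . A D] }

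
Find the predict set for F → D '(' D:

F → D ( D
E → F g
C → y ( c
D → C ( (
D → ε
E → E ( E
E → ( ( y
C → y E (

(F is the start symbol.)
PREDICT(F → D '(' D) = (FIRST(RHS) \ {ε}) ∪ (FOLLOW(F) if ε ∈ FIRST(RHS), i.e. RHS ⇒* ε)
FIRST(D) = { 'y', ε }
FIRST(D '(' D) = { '(', 'y' }
ε ∉ FIRST(D '(' D), so FOLLOW(F) is not added.
PREDICT(F → D '(' D) = { '(', 'y' }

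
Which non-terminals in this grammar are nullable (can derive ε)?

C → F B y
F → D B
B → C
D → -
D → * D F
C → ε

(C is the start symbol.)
{ 'B', 'C' }

A non-terminal is nullable if it can derive ε (the empty string): either it has an ε-production, or it has a production whose right-hand side consists entirely of nullable non-terminals.

ε-productions: C → ε
So C is immediately nullable.
B → C: every symbol on the right is nullable, so B is nullable too.
No further non-terminal can be added: every production for the remaining non-terminals contains a terminal or a non-nullable non-terminal.
Nullable = { 'B', 'C' }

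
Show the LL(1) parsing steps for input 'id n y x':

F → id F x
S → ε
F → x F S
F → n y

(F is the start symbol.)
LL(1) parsing maintains a stack (initially the start symbol over $) and the input. At each step: if the stack top is a terminal, match it against the current input token; if it is a non-terminal N, replace it with the RHS of M[N, lookahead] (the unique production whose predict set contains the lookahead).

Stack is shown with the top on the left.

Stack     Input       Action
----------------------------
F $       id n y x $  output F → id F x
id F x $  id n y x $  match 'id'
F x $     n y x $     output F → n y
n y x $   n y x $     match 'n'
y x $     y x $       match 'y'
x $       x $         match 'x'
$         $           accept

The string is accepted.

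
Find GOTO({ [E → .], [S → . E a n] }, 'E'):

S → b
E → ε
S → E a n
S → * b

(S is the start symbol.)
GOTO(I, 'E') = CLOSURE({ [A → αX.β] : [A → α.Xβ] ∈ I, X = 'E' })

Items with dot before 'E', with the dot advanced:
  [S → . E a n] → [S → E . a n]
Closure adds nothing (no advanced item has the dot before a non-terminal).

GOTO = { [S → E . a n] }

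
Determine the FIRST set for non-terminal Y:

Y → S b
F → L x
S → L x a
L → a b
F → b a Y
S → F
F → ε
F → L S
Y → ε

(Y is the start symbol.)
FIRST sets of the other non-terminals involved (by the same procedure, iterated to a fixed point):
  FIRST(S) = { 'a', 'b', ε }

From Y → S b:
  - S is a non-terminal: add FIRST(S) \ {ε} = { 'a', 'b' }
    S is nullable, so continue to the next symbol
  - b is a terminal: add 'b' and stop
From Y → ε:
  - ε-production, so ε ∈ FIRST(Y)

Collecting: FIRST(Y) = { 'a', 'b', ε }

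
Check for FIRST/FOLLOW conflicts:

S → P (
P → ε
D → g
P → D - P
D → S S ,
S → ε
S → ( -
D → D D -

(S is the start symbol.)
A FIRST/FOLLOW conflict occurs when a non-terminal N has a nullable alternative N → β (β ⇒* ε) and another alternative N → α with FIRST(α) ∩ FOLLOW(N) ≠ ∅: on such a lookahead the parser cannot decide between expanding α and letting N vanish via β.

Nullable non-terminals: P, S.
FIRST sets used below: FIRST(D) = { '(', ',', 'g' }, FIRST(P) = { '(', ',', 'g', ε }

P: nullable alternative(s) P → ε; FOLLOW(P) = { '(' }
  P → ε: FIRST \ {ε} = { } — this is the only nullable alternative, skip
  P → D - P: FIRST \ {ε} = { '(', ',', 'g' } — overlaps FOLLOW(P) on { '(' }: CONFLICT

S: nullable alternative(s) S → ε; FOLLOW(S) = { $, '(', ',', 'g' }
  S → P (: FIRST \ {ε} = { '(', ',', 'g' } — overlaps FOLLOW(S) on { '(', ',', 'g' }: CONFLICT
  S → ε: FIRST \ {ε} = { } — this is the only nullable alternative, skip
  S → ( -: FIRST \ {ε} = { '(' } — overlaps FOLLOW(S) on { '(' }: CONFLICT

D has no nullable alternative, so no FIRST/FOLLOW check is needed there.

So the grammar has 3 FIRST/FOLLOW conflicts (marked CONFLICT above).

Answer: Yes. S → P '(' with FOLLOW(S) on { '(', ',', 'g' }; S → '(' '-' with FOLLOW(S) on { '(' }; P → D '-' P with FOLLOW(P) on { '(' }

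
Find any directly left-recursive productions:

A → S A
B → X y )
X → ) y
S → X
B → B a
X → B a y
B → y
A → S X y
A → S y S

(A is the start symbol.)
Yes, B is left-recursive

Direct left recursion occurs when N → N α for some non-terminal N (the right-hand side begins with the left-hand side itself).

A → S A: starts with S
B → X y ): starts with X
X → ) y: starts with ')'
S → X: starts with X
B → B a: LEFT RECURSIVE (starts with B)
X → B a y: starts with B
B → y: starts with y
A → S X y: starts with S
A → S y S: starts with S

The grammar has direct left recursion on: B.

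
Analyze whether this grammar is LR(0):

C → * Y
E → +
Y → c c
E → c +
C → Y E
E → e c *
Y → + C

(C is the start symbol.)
Augment with C' → C and build the canonical LR(0) collection (I0 = CLOSURE({[C' → . C]}), then GOTO on every symbol after a dot until no new states appear). It has 16 states:
  I0: { [C → . * Y], [C → . Y E], [C' → . C], [Y → . + C], [Y → . c c] }  — shift
  I1: { [C → * . Y], [Y → . + C], [Y → . c c] }  — shift
  I2: { [C → . * Y], [C → . Y E], [Y → + . C], [Y → . + C], [Y → . c c] }  — shift
  I3: { [C' → C .] }  — accept
  I4: { [C → Y . E], [E → . +], [E → . c +], [E → . e c *] }  — shift
  I5: { [Y → c . c] }  — shift
  I6: { [Y → c c .] }  — reduce
  I7: { [E → + .] }  — reduce
  I8: { [C → Y E .] }  — reduce
  I9: { [E → c . +] }  — shift
  I10: { [E → e . c *] }  — shift
  I11: { [E → e c . *] }  — shift
  I12: { [E → e c * .] }  — reduce
  I13: { [E → c + .] }  — reduce
  I14: { [Y → + C .] }  — reduce
  I15: { [C → * Y .] }  — reduce

Every state is either a pure shift/goto state or contains exactly one complete item and nothing to shift — no conflicts. The grammar is LR(0).

Answer: Yes, the grammar is LR(0)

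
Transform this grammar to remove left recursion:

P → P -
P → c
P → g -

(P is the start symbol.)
P → c P'
P → g - P'
P' → - P'
P' → ε

P is directly left-recursive. The standard transformation for
  A → A α₁ | ... | A α_m | β₁ | ... | β_n
is
  A  → β₁ A' | ... | β_n A'
  A' → α₁ A' | ... | α_m A' | ε

P → c becomes P → c P'
P → g - becomes P → g - P'
P → P - becomes P' → - P'
Add P' → ε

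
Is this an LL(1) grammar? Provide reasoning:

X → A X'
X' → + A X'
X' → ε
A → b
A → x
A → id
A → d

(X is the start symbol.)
Yes, the grammar is LL(1).

A grammar is LL(1) if for each non-terminal N with multiple productions, the predict sets of those productions are pairwise disjoint, where PREDICT(N → α) = (FIRST(α) \ {ε}) ∪ (FOLLOW(N) if α ⇒* ε).

Relevant sets:
  FOLLOW(X') = { $ }

For X':
  PREDICT(X' → '+' A X') = { '+' }
  PREDICT(X' → ε) = { $ }
For A:
  PREDICT(A → b) = { 'b' }
  PREDICT(A → x) = { 'x' }
  PREDICT(A → id) = { 'id' }
  PREDICT(A → d) = { 'd' }
X has a single production, so nothing to check there.

All predict sets are disjoint. The grammar IS LL(1).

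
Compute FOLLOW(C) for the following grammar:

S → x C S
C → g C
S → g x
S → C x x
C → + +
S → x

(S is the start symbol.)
{ '+', 'g', 'x' }

To compute FOLLOW(C), find every occurrence of C on a right-hand side N → α C β: add FIRST(β) \ {ε}, and if β is empty or nullable also add FOLLOW(N). Iterate to a fixed point.

In S → x C S: C is followed by S, add FIRST(S) \ {ε} = { '+', 'g', 'x' }
In C → g C: C is at the end; this adds FOLLOW(C) to itself — nothing new
In S → C x x: C is followed by x x, add FIRST(x x) \ {ε} = { 'x' }

Taking the union: FOLLOW(C) = { '+', 'g', 'x' }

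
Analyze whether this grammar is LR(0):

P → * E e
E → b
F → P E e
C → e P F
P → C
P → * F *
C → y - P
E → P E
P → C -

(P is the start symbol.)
No. Shift-reduce conflict between [P → C .] and [P → C . -]

Augment with P' → P and build the canonical LR(0) collection (I0 = CLOSURE({[P' → . P]}), then GOTO on every symbol after a dot until no new states appear). It has 23 states:
  I0: { [C → . e P F], [C → . y - P], [P → . * E e], [P → . * F *], [P → . C -], [P → . C], [P' → . P] }  — shift
  I1: { [C → . e P F], [C → . y - P], [E → . P E], [E → . b], [F → . P E e], [P → * . E e], [P → * . F *], [P → . * E e], [P → . * F *], [P → . C -], [P → . C] }  — shift
  I2: { [P → C . -], [P → C .] }  — shift, reduce
  I3: { [P' → P .] }  — accept
  I4: { [C → . e P F], [C → . y - P], [C → e . P F], [P → . * E e], [P → . * F *], [P → . C -], [P → . C] }  — shift
  I5: { [C → y . - P] }  — shift
  I6: { [C → . e P F], [C → . y - P], [C → y - . P], [P → . * E e], [P → . * F *], [P → . C -], [P → . C] }  — shift
  I7: { [C → y - P .] }  — reduce
  I8: { [C → . e P F], [C → . y - P], [C → e P . F], [F → . P E e], [P → . * E e], [P → . * F *], [P → . C -], [P → . C] }  — shift
  I9: { [C → e P F .] }  — reduce
  I10: { [C → . e P F], [C → . y - P], [E → . P E], [E → . b], [F → P . E e], [P → . * E e], [P → . * F *], [P → . C -], [P → . C] }  — shift
  I11: { [F → P E . e] }  — shift
  I12: { [C → . e P F], [C → . y - P], [E → . P E], [E → . b], [E → P . E], [P → . * E e], [P → . * F *], [P → . C -], [P → . C] }  — shift
  I13: { [E → b .] }  — reduce
  I14: { [E → P E .] }  — reduce
  I15: { [F → P E e .] }  — reduce
  I16: { [P → C - .] }  — reduce
  I17: { [P → * E . e] }  — shift
  I18: { [P → * F . *] }  — shift
  I19: { [C → . e P F], [C → . y - P], [E → . P E], [E → . b], [E → P . E], [F → P . E e], [P → . * E e], [P → . * F *], [P → . C -], [P → . C] }  — shift
  I20: { [E → P E .], [F → P E . e] }  — shift, reduce
  I21: { [P → * F * .] }  — reduce
  I22: { [P → * E e .] }  — reduce

Conflict in state I2:
  Shift-reduce conflict between [P → C .] and [P → C . -]
So the grammar is NOT LR(0).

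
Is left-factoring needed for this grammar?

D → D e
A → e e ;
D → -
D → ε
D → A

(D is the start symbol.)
Left-factoring is needed when two productions for the same non-terminal
share a common prefix on the right-hand side.

Productions for D:
  D → D e
  D → -
  D → ε
  D → A

No common prefixes found.

Answer: No, left-factoring is not needed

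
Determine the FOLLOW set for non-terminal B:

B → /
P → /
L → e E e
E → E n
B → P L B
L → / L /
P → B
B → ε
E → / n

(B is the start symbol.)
To compute FOLLOW(B), find every occurrence of B on a right-hand side N → α B β: add FIRST(β) \ {ε}, and if β is empty or nullable also add FOLLOW(N). Iterate to a fixed point.

B is the start symbol, so $ ∈ FOLLOW(B).
In B → P L B: B is at the end; this adds FOLLOW(B) to itself — nothing new
In P → B: B is at the end, add FOLLOW(P)

The FOLLOW sets referred to above (computed the same way, to a fixed point):
  FOLLOW(P) = { '/', 'e' }

Taking the union: FOLLOW(B) = { $, '/', 'e' }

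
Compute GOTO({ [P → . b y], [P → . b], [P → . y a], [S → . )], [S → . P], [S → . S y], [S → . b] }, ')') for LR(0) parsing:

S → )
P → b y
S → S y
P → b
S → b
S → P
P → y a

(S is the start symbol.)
{ [S → ) .] }

GOTO(I, ')') = CLOSURE({ [A → αX.β] : [A → α.Xβ] ∈ I, X = ')' })

Items with dot before ')', with the dot advanced:
  [S → . )] → [S → ) .]
Closure adds nothing (no advanced item has the dot before a non-terminal).

GOTO = { [S → ) .] }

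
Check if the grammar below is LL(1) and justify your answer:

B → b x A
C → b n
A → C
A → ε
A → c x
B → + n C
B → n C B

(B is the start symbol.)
Yes, the grammar is LL(1).

A grammar is LL(1) if for each non-terminal N with multiple productions, the predict sets of those productions are pairwise disjoint, where PREDICT(N → α) = (FIRST(α) \ {ε}) ∪ (FOLLOW(N) if α ⇒* ε).

Relevant sets:
  FIRST(C) = { 'b' }
  FOLLOW(A) = { $ }

For B:
  PREDICT(B → b x A) = { 'b' }
  PREDICT(B → '+' n C) = { '+' }
  PREDICT(B → n C B) = { 'n' }
For A:
  PREDICT(A → C) = { 'b' }
  PREDICT(A → ε) = { $ }
  PREDICT(A → c x) = { 'c' }
C has a single production, so nothing to check there.

All predict sets are disjoint. The grammar IS LL(1).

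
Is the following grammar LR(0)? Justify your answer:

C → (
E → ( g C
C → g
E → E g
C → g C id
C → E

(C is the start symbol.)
No. Shift-reduce conflict between [C → ( .] and [E → ( . g C]

Augment with C' → C and build the canonical LR(0) collection (I0 = CLOSURE({[C' → . C]}), then GOTO on every symbol after a dot until no new states appear). It has 10 states:
  I0: { [C → . (], [C → . E], [C → . g C id], [C → . g], [C' → . C], [E → . ( g C], [E → . E g] }  — shift
  I1: { [C → ( .], [E → ( . g C] }  — shift, reduce
  I2: { [C' → C .] }  — accept
  I3: { [C → E .], [E → E . g] }  — shift, reduce
  I4: { [C → . (], [C → . E], [C → . g C id], [C → . g], [C → g . C id], [C → g .], [E → . ( g C], [E → . E g] }  — shift, reduce
  I5: { [C → g C . id] }  — shift
  I6: { [C → g C id .] }  — reduce
  I7: { [E → E g .] }  — reduce
  I8: { [C → . (], [C → . E], [C → . g C id], [C → . g], [E → ( g . C], [E → . ( g C], [E → . E g] }  — shift
  I9: { [E → ( g C .] }  — reduce

Conflict in state I1:
  Shift-reduce conflict between [C → ( .] and [E → ( . g C]
So the grammar is NOT LR(0).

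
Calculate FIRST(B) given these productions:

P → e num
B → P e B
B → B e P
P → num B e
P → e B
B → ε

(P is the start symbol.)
To compute FIRST(B), examine every production with B on the left-hand side, reading each right-hand side left to right until a non-nullable symbol is reached.

FIRST sets of the other non-terminals involved (by the same procedure, iterated to a fixed point):
  FIRST(P) = { 'e', 'num' }

From B → P e B:
  - P is a non-terminal: add FIRST(P) \ {ε} = { 'e', 'num' }
    P is not nullable, so stop
From B → B e P:
  - B is the symbol being defined: contributes nothing new
    B is nullable, so continue to the next symbol
  - e is a terminal: add 'e' and stop
From B → ε:
  - ε-production, so ε ∈ FIRST(B)

Collecting: FIRST(B) = { 'e', 'num', ε }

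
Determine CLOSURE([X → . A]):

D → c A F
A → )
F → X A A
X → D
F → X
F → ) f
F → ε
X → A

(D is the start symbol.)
{ [A → . )], [X → . A] }

Start with: [X → . A]
  [X → . A] has the dot before A: add [A → . )]
No further items can be added.

CLOSURE = { [A → . )], [X → . A] }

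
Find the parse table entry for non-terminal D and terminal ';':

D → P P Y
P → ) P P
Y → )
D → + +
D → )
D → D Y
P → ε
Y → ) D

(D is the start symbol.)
Empty (error entry)

To find M[D, ';'], we find productions for D where ';' is in the predict set (PREDICT(N → α) = (FIRST(α) \ {ε}) ∪ (FOLLOW(N) if α ⇒* ε)).

Relevant sets:
  FIRST(P) = { ')', ε }
  FIRST(Y) = { ')' }
  FIRST(D) = { ')', '+' }

D → P P Y: PREDICT = { ')' }
D → + +: PREDICT = { '+' }
D → ): PREDICT = { ')' }
D → D Y: PREDICT = { ')', '+' }

M[D, ';'] is empty (no production applies)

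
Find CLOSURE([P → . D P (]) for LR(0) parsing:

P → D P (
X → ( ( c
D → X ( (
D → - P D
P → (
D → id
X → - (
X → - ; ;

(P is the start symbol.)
{ [D → . - P D], [D → . X ( (], [D → . id], [P → . D P (], [X → . ( ( c], [X → . - (], [X → . - ; ;] }

To compute CLOSURE, for each item [A → α.Bβ] where B is a non-terminal, add [B → .γ] for all productions B → γ; repeat for the newly added items until nothing changes.

Start with: [P → . D P (]
  [P → . D P (] has the dot before D: add [D → . X ( (], [D → . - P D], [D → . id]
  [D → . X ( (] has the dot before X: add [X → . ( ( c], [X → . - (], [X → . - ; ;]
No further items can be added.

CLOSURE = { [D → . - P D], [D → . X ( (], [D → . id], [P → . D P (], [X → . ( ( c], [X → . - (], [X → . - ; ;] }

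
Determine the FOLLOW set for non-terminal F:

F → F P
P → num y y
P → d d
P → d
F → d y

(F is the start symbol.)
To compute FOLLOW(F), find every occurrence of F on a right-hand side N → α F β: add FIRST(β) \ {ε}, and if β is empty or nullable also add FOLLOW(N). Iterate to a fixed point.

F is the start symbol, so $ ∈ FOLLOW(F).
In F → F P: F is followed by P, add FIRST(P) \ {ε} = { 'd', 'num' }

Taking the union: FOLLOW(F) = { $, 'd', 'num' }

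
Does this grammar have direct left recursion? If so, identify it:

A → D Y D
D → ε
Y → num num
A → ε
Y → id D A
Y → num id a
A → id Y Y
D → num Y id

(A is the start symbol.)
Direct left recursion occurs when N → N α for some non-terminal N (the right-hand side begins with the left-hand side itself).

A → D Y D: starts with D
D → ε: starts with ε
Y → num num: starts with num
A → ε: starts with ε
Y → id D A: starts with id
Y → num id a: starts with num
A → id Y Y: starts with id
D → num Y id: starts with num

No direct left recursion found.

Answer: No direct left recursion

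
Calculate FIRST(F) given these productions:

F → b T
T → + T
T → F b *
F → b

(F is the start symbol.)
{ 'b' }

From F → b T:
  - b is a terminal: add 'b' and stop
From F → b:
  - b is a terminal: add 'b' and stop

Collecting: FIRST(F) = { 'b' }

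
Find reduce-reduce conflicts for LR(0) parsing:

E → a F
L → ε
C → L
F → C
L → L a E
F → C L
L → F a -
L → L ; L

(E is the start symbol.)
Yes — I3: [F → C .] vs [L → .]; I10: [C → L .] vs [L → L ; L .]; I13: [C → L .] vs [F → C L .]

A reduce-reduce conflict occurs when an LR(0) state has two complete items [A → α .] and [B → β .] — both call for a reduction, and with no lookahead the parser cannot choose between them.

Augment with E' → E and build the canonical LR(0) collection (I0 = CLOSURE({[E' → . E]}), then GOTO on every symbol after a dot until no new states appear). It has 14 states:
  I0: { [E → . a F], [E' → . E] }  — shift
  I1: { [E' → E .] }  — accept
  I2: { [C → . L], [E → a . F], [F → . C L], [F → . C], [L → . F a -], [L → . L ; L], [L → . L a E], [L → .] }  — reduce
  I3: { [C → . L], [F → . C L], [F → . C], [F → C . L], [F → C .], [L → . F a -], [L → . L ; L], [L → . L a E], [L → .] }  — 2 reduces
  I4: { [E → a F .], [L → F . a -] }  — shift, reduce
  I5: { [C → L .], [L → L . ; L], [L → L . a E] }  — shift, reduce
  I6: { [C → . L], [F → . C L], [F → . C], [L → . F a -], [L → . L ; L], [L → . L a E], [L → .], [L → L ; . L] }  — reduce
  I7: { [E → . a F], [L → L a . E] }  — shift
  I8: { [L → L a E .] }  — reduce
  I9: { [L → F . a -] }  — shift
  I10: { [C → L .], [L → L . ; L], [L → L . a E], [L → L ; L .] }  — shift, 2 reduces
  I11: { [L → F a . -] }  — shift
  I12: { [L → F a - .] }  — reduce
  I13: { [C → L .], [F → C L .], [L → L . ; L], [L → L . a E] }  — shift, 2 reduces

I3 contains complete items [F → C .], [L → .] — reduce-reduce conflict.
I10 contains complete items [C → L .], [L → L ; L .] — reduce-reduce conflict.
I13 contains complete items [C → L .], [F → C L .] — reduce-reduce conflict.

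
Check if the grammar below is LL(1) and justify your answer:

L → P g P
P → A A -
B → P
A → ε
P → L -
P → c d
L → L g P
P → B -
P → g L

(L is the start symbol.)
No. Predict set conflict for L: { '-', 'c', 'g' }

A grammar is LL(1) if for each non-terminal N with multiple productions, the predict sets of those productions are pairwise disjoint, where PREDICT(N → α) = (FIRST(α) \ {ε}) ∪ (FOLLOW(N) if α ⇒* ε).

Relevant sets:
  FIRST(P) = { '-', 'c', 'g' }
  FIRST(L) = { '-', 'c', 'g' }
  FIRST(A) = { ε }
  FIRST(B) = { '-', 'c', 'g' }

For L:
  PREDICT(L → P g P) = { '-', 'c', 'g' }
  PREDICT(L → L g P) = { '-', 'c', 'g' }
For P:
  PREDICT(P → A A '-') = { '-' }
  PREDICT(P → L '-') = { '-', 'c', 'g' }
  PREDICT(P → c d) = { 'c' }
  PREDICT(P → B '-') = { '-', 'c', 'g' }
  PREDICT(P → g L) = { 'g' }
B, A have a single production, so nothing to check there.

Conflict found: Predict set conflict for L: { '-', 'c', 'g' }
The grammar is NOT LL(1).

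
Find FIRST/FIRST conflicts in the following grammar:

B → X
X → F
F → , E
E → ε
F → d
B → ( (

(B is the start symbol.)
FIRST sets of the non-terminals at (or reachable through a nullable prefix from) the front of some alternative:
  FIRST(X) = { ',', 'd' }

Productions for B:
  B → X: FIRST = { ',', 'd' }
  B → ( (: FIRST = { '(' }
Productions for F:
  F → , E: FIRST = { ',' }
  F → d: FIRST = { 'd' }
X, E have only one production, so no FIRST/FIRST conflict is possible there.

All alternatives of each non-terminal have pairwise disjoint FIRST sets.

Answer: No FIRST/FIRST conflicts.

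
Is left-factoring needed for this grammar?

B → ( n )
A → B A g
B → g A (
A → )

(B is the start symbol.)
Left-factoring is needed when two productions for the same non-terminal
share a common prefix on the right-hand side.

Productions for B:
  B → ( n )
  B → g A (
Productions for A:
  A → B A g
  A → )

No common prefixes found.

Answer: No, left-factoring is not needed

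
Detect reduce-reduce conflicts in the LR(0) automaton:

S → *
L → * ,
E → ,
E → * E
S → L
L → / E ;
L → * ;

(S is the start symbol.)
No reduce-reduce conflicts

A reduce-reduce conflict occurs when an LR(0) state has two complete items [A → α .] and [B → β .] — both call for a reduction, and with no lookahead the parser cannot choose between them.

Augment with S' → S and build the canonical LR(0) collection (I0 = CLOSURE({[S' → . S]}), then GOTO on every symbol after a dot until no new states appear). It has 12 states:
  I0: { [L → . * ,], [L → . * ;], [L → . / E ;], [S → . *], [S → . L], [S' → . S] }  — shift
  I1: { [L → * . ,], [L → * . ;], [S → * .] }  — shift, reduce
  I2: { [E → . * E], [E → . ,], [L → / . E ;] }  — shift
  I3: { [S → L .] }  — reduce
  I4: { [S' → S .] }  — accept
  I5: { [E → * . E], [E → . * E], [E → . ,] }  — shift
  I6: { [E → , .] }  — reduce
  I7: { [L → / E . ;] }  — shift
  I8: { [L → / E ; .] }  — reduce
  I9: { [E → * E .] }  — reduce
  I10: { [L → * , .] }  — reduce
  I11: { [L → * ; .] }  — reduce

No state contains more than one complete item.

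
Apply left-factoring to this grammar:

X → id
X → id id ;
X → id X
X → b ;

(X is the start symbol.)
Left-factoring transforms A → αβ₁ | αβ₂ into A → αA' and A' → β₁ | β₂
(α is the longest common prefix among the alternatives). Repeat until
no nonterminal has two alternatives with a common prefix.

Round 1: X has alternatives sharing prefix 'id'. Introduce X': X → id X'
  Add: X' → ε
  Add: X' → id ;
  Add: X' → X

No remaining common prefixes — done.

Resulting grammar:
X → id X'
X' → ε
X' → id ;
X' → X
X → b ;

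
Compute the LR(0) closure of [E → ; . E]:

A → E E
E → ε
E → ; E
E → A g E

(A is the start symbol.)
{ [A → . E E], [E → . ; E], [E → . A g E], [E → .], [E → ; . E] }

Start with: [E → ; . E]
  [E → ; . E] has the dot before E: add [E → .], [E → . ; E], [E → . A g E]
  [E → . A g E] has the dot before A: add [A → . E E]
No further items can be added.

CLOSURE = { [A → . E E], [E → . ; E], [E → . A g E], [E → .], [E → ; . E] }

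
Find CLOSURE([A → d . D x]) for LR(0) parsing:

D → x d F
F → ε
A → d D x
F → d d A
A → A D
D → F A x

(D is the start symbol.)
{ [A → d . D x], [D → . F A x], [D → . x d F], [F → . d d A], [F → .] }

Start with: [A → d . D x]
  [A → d . D x] has the dot before D: add [D → . x d F], [D → . F A x]
  [D → . F A x] has the dot before F: add [F → .], [F → . d d A]
No further items can be added.

CLOSURE = { [A → d . D x], [D → . F A x], [D → . x d F], [F → . d d A], [F → .] }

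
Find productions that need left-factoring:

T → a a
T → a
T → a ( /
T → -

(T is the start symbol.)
Yes, T has productions with common prefix 'a'

Left-factoring is needed when two productions for the same non-terminal
share a common prefix on the right-hand side.

Productions for T:
  T → a a
  T → a
  T → a ( /
  T → -

Found common prefix 'a' in productions for T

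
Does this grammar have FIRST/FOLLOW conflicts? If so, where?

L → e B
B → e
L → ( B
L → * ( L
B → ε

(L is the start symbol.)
No FIRST/FOLLOW conflicts.

A FIRST/FOLLOW conflict occurs when a non-terminal N has a nullable alternative N → β (β ⇒* ε) and another alternative N → α with FIRST(α) ∩ FOLLOW(N) ≠ ∅: on such a lookahead the parser cannot decide between expanding α and letting N vanish via β.

Nullable non-terminals: B.

B: nullable alternative(s) B → ε; FOLLOW(B) = { $ }
  B → e: FIRST \ {ε} = { 'e' } — disjoint from FOLLOW(B)
  B → ε: FIRST \ {ε} = { } — this is the only nullable alternative, skip

L has no nullable alternative, so no FIRST/FOLLOW check is needed there.

No FIRST/FOLLOW conflicts found.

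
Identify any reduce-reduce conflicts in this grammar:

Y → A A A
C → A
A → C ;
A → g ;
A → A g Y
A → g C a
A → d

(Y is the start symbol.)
Yes — I15: [C → A .] vs [Y → A A A .]

A reduce-reduce conflict occurs when an LR(0) state has two complete items [A → α .] and [B → β .] — both call for a reduction, and with no lookahead the parser cannot choose between them.

Augment with Y' → Y and build the canonical LR(0) collection (I0 = CLOSURE({[Y' → . Y]}), then GOTO on every symbol after a dot until no new states appear). It has 16 states:
  I0: { [A → . A g Y], [A → . C ;], [A → . d], [A → . g ;], [A → . g C a], [C → . A], [Y → . A A A], [Y' → . Y] }  — shift
  I1: { [A → . A g Y], [A → . C ;], [A → . d], [A → . g ;], [A → . g C a], [A → A . g Y], [C → . A], [C → A .], [Y → A . A A] }  — shift, reduce
  I2: { [A → C . ;] }  — shift
  I3: { [Y' → Y .] }  — accept
  I4: { [A → d .] }  — reduce
  I5: { [A → . A g Y], [A → . C ;], [A → . d], [A → . g ;], [A → . g C a], [A → g . ;], [A → g . C a], [C → . A] }  — shift
  I6: { [A → g ; .] }  — reduce
  I7: { [A → A . g Y], [C → A .] }  — shift, reduce
  I8: { [A → C . ;], [A → g C . a] }  — shift
  I9: { [A → C ; .] }  — reduce
  I10: { [A → g C a .] }  — reduce
  I11: { [A → . A g Y], [A → . C ;], [A → . d], [A → . g ;], [A → . g C a], [A → A g . Y], [C → . A], [Y → . A A A] }  — shift
  I12: { [A → A g Y .] }  — reduce
  I13: { [A → . A g Y], [A → . C ;], [A → . d], [A → . g ;], [A → . g C a], [A → A . g Y], [C → . A], [C → A .], [Y → A A . A] }  — shift, reduce
  I14: { [A → . A g Y], [A → . C ;], [A → . d], [A → . g ;], [A → . g C a], [A → A g . Y], [A → g . ;], [A → g . C a], [C → . A], [Y → . A A A] }  — shift
  I15: { [A → A . g Y], [C → A .], [Y → A A A .] }  — shift, 2 reduces

I15 contains complete items [C → A .], [Y → A A A .] — reduce-reduce conflict.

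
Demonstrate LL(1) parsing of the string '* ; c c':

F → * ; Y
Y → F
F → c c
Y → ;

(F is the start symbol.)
Stack is shown with the top on the left.

Stack    Input      Action
--------------------------
F $      * ; c c $  output F → * ; Y
* ; Y $  * ; c c $  match '*'
; Y $    ; c c $    match ';'
Y $      c c $      output Y → F
F $      c c $      output F → c c
c c $    c c $      match 'c'
c $      c $        match 'c'
$        $          accept

The string is accepted.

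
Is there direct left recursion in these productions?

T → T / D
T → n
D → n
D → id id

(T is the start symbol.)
Direct left recursion occurs when N → N α for some non-terminal N (the right-hand side begins with the left-hand side itself).

T → T / D: LEFT RECURSIVE (starts with T)
T → n: starts with n
D → n: starts with n
D → id id: starts with id

The grammar has direct left recursion on: T.

Answer: Yes, T is left-recursive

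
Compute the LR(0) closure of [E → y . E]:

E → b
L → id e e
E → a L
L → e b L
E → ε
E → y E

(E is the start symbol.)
{ [E → . a L], [E → . b], [E → . y E], [E → .], [E → y . E] }

To compute CLOSURE, for each item [A → α.Bβ] where B is a non-terminal, add [B → .γ] for all productions B → γ; repeat for the newly added items until nothing changes.

Start with: [E → y . E]
  [E → y . E] has the dot before E: add [E → . b], [E → . a L], [E → .], [E → . y E]
No further items can be added.

CLOSURE = { [E → . a L], [E → . b], [E → . y E], [E → .], [E → y . E] }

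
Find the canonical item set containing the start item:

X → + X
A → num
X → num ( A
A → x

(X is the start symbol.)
{ [X → . + X], [X → . num ( A], [X' → . X] }

First, augment the grammar with X' → X
I₀ = CLOSURE({ [X' → . X] }):
  [X' → . X] has the dot before X: add [X → . + X], [X → . num ( A]
No further items can be added.

I₀ = { [X → . + X], [X → . num ( A], [X' → . X] }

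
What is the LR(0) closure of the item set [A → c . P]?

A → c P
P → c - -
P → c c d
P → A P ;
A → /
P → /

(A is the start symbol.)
Start with: [A → c . P]
  [A → c . P] has the dot before P: add [P → . c - -], [P → . c c d], [P → . A P ;], [P → . /]
  [P → . A P ;] has the dot before A: add [A → . c P], [A → . /]
No further items can be added.

CLOSURE = { [A → . /], [A → . c P], [A → c . P], [P → . /], [P → . A P ;], [P → . c - -], [P → . c c d] }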